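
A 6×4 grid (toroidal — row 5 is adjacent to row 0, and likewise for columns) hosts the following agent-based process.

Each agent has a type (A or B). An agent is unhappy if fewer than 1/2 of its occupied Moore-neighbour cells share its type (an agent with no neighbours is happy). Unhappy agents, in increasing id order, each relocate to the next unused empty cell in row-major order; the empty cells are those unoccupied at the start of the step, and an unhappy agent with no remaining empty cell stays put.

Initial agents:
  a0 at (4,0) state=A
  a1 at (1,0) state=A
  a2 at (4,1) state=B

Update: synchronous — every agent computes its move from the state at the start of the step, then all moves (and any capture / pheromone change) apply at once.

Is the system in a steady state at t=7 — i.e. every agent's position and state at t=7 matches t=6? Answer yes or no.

t=1: a0@(0,0):A a1@(1,0):A a2@(0,1):B
t=2: a0@(0,0):A a1@(1,0):A a2@(0,2):B
t=3: (unchanged — steady state)

yes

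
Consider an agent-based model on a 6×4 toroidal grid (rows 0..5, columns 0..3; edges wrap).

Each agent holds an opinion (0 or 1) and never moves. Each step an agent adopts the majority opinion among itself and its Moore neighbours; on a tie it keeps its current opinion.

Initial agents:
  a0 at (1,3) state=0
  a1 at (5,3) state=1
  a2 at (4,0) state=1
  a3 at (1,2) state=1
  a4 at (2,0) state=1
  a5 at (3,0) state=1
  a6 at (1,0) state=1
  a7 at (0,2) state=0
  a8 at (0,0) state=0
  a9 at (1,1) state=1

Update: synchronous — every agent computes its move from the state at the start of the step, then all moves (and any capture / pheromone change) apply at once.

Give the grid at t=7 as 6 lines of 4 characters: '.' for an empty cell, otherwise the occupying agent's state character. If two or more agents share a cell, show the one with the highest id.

t=1: a0@(1,3):0 a1@(5,3):1 a2@(4,0):1 a3@(1,2):1 a4@(2,0):1 a5@(3,0):1 a6@(1,0):1 a7@(0,2):1 a8@(0,0):1 a9@(1,1):1
t=2: a0@(1,3):1 a1@(5,3):1 a2@(4,0):1 a3@(1,2):1 a4@(2,0):1 a5@(3,0):1 a6@(1,0):1 a7@(0,2):1 a8@(0,0):1 a9@(1,1):1
t=3: (unchanged — steady state)

1.1.
1111
1...
1...
1...
...1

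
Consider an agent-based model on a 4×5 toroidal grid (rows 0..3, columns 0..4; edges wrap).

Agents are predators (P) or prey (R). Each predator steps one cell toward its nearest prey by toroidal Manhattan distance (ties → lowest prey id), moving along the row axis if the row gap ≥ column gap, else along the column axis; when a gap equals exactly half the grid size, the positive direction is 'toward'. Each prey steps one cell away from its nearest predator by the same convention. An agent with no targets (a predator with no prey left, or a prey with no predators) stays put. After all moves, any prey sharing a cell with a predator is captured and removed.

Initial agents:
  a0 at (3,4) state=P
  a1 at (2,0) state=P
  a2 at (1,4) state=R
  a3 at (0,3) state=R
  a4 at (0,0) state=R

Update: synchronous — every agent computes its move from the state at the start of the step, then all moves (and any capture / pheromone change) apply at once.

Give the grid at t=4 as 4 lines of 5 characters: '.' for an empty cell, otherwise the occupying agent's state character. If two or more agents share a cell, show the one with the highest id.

t=1: a0@(0,4):P a1@(1,0):P a3@(1,3):R
t=2: a0@(1,4):P a1@(1,4):P a3@(2,3):R
t=3: a0@(2,4):P a1@(2,4):P a3@(3,3):R
t=4: a0@(3,4):P a1@(3,4):P a3@(0,3):R

...R.
.....
.....
....P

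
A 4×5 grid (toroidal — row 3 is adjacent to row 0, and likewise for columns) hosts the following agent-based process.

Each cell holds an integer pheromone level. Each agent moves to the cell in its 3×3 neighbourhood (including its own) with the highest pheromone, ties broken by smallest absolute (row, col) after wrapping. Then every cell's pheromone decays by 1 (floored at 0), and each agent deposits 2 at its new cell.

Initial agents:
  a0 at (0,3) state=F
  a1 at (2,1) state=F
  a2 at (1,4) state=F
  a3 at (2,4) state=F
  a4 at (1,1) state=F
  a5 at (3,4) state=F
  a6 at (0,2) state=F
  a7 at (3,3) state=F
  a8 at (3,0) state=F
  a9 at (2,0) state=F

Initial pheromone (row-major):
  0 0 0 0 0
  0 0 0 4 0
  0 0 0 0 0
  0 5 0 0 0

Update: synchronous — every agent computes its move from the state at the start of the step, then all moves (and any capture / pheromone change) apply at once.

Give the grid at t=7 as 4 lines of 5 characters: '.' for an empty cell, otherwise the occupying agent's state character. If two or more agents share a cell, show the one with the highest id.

.....
...F.
.....
.F...

t=1: a0@(1,3) a1@(3,1) a2@(1,3) a3@(1,3) a4@(0,0) a5@(0,0) a6@(3,1) a7@(0,2) a8@(3,1) a9@(3,1) | pheromone: 4 0 2 0 0 / 0 0 0 9 0 / 0 0 0 0 0 / 0 12 0 0 0
t=2: a0@(1,3) a1@(3,1) a2@(1,3) a3@(1,3) a4@(3,1) a5@(3,1) a6@(3,1) a7@(3,1) a8@(3,1) a9@(3,1) | pheromone: 3 0 1 0 0 / 0 0 0 14 0 / 0 0 0 0 0 / 0 25 0 0 0
t=3: a0@(1,3) a1@(3,1) a2@(1,3) a3@(1,3) a4@(3,1) a5@(3,1) a6@(3,1) a7@(3,1) a8@(3,1) a9@(3,1) | pheromone: 2 0 0 0 0 / 0 0 0 19 0 / 0 0 0 0 0 / 0 38 0 0 0
t=4: a0@(1,3) a1@(3,1) a2@(1,3) a3@(1,3) a4@(3,1) a5@(3,1) a6@(3,1) a7@(3,1) a8@(3,1) a9@(3,1) | pheromone: 1 0 0 0 0 / 0 0 0 24 0 / 0 0 0 0 0 / 0 51 0 0 0
t=5: a0@(1,3) a1@(3,1) a2@(1,3) a3@(1,3) a4@(3,1) a5@(3,1) a6@(3,1) a7@(3,1) a8@(3,1) a9@(3,1) | pheromone: 0 0 0 0 0 / 0 0 0 29 0 / 0 0 0 0 0 / 0 64 0 0 0
t=6: a0@(1,3) a1@(3,1) a2@(1,3) a3@(1,3) a4@(3,1) a5@(3,1) a6@(3,1) a7@(3,1) a8@(3,1) a9@(3,1) | pheromone: 0 0 0 0 0 / 0 0 0 34 0 / 0 0 0 0 0 / 0 77 0 0 0
t=7: a0@(1,3) a1@(3,1) a2@(1,3) a3@(1,3) a4@(3,1) a5@(3,1) a6@(3,1) a7@(3,1) a8@(3,1) a9@(3,1) | pheromone: 0 0 0 0 0 / 0 0 0 39 0 / 0 0 0 0 0 / 0 90 0 0 0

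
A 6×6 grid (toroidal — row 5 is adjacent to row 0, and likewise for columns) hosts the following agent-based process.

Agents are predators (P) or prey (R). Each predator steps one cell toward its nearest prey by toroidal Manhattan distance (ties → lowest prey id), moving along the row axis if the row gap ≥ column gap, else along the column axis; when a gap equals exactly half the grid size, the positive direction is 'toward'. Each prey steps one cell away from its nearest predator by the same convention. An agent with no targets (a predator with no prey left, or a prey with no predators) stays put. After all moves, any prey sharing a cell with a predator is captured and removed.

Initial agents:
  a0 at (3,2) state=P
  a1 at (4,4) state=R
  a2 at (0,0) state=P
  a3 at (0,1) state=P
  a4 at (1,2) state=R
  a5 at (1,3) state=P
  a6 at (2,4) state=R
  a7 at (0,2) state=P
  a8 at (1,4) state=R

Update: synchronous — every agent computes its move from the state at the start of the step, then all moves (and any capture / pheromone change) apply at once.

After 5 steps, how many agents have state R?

t=1: a0@(2,2):P a1@(4,5):R a2@(0,1):P a3@(1,1):P a5@(1,2):P a6@(3,4):R a7@(1,2):P a8@(1,5):R
t=2: a0@(2,3):P a1@(3,5):R a2@(0,0):P a3@(1,0):P a5@(1,3):P a6@(3,5):R a7@(1,3):P a8@(1,4):R
t=3: a0@(1,3):P a1@(3,0):R a2@(0,5):P a3@(1,5):P a5@(1,4):P a6@(3,0):R a7@(1,4):P
t=4: a0@(1,4):P a1@(4,0):R a2@(1,5):P a3@(2,5):P a5@(2,4):P a6@(4,0):R a7@(2,4):P
t=5: a0@(2,4):P a1@(5,0):R a2@(2,5):P a3@(3,5):P a5@(3,4):P a6@(5,0):R a7@(3,4):P

2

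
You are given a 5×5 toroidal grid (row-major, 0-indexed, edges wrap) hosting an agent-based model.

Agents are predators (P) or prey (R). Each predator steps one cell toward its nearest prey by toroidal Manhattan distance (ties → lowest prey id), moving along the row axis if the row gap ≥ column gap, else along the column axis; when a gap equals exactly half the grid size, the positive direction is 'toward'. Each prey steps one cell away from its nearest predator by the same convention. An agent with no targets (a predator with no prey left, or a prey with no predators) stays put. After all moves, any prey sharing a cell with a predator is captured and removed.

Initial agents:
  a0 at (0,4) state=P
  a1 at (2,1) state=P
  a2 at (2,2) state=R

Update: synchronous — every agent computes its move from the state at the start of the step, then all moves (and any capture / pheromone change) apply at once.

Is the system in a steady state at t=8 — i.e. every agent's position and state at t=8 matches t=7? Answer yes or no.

t=1: a0@(1,4):P a1@(2,2):P a2@(2,3):R
t=2: a0@(2,4):P a1@(2,3):P
t=3: (unchanged — steady state)

yes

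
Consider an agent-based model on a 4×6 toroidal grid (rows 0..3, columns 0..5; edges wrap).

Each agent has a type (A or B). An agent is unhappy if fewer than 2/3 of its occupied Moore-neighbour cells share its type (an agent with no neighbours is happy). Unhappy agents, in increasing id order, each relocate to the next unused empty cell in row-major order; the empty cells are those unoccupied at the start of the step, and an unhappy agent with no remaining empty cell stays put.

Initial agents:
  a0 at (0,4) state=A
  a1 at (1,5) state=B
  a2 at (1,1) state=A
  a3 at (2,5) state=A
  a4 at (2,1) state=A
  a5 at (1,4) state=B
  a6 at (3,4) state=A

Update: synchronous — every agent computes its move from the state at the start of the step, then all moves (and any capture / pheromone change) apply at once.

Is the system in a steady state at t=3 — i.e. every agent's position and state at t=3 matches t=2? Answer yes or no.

no

t=1: a0@(0,0):A a1@(0,1):B a2@(1,1):A a3@(0,2):A a4@(2,1):A a5@(0,3):B a6@(3,4):A
t=2: a0@(0,4):A a1@(0,5):B a2@(1,1):A a3@(1,0):A a4@(2,1):A a5@(1,2):B a6@(1,3):A
t=3: a0@(0,0):A a1@(0,1):B a2@(1,1):A a3@(1,0):A a4@(2,1):A a5@(0,2):B a6@(0,3):A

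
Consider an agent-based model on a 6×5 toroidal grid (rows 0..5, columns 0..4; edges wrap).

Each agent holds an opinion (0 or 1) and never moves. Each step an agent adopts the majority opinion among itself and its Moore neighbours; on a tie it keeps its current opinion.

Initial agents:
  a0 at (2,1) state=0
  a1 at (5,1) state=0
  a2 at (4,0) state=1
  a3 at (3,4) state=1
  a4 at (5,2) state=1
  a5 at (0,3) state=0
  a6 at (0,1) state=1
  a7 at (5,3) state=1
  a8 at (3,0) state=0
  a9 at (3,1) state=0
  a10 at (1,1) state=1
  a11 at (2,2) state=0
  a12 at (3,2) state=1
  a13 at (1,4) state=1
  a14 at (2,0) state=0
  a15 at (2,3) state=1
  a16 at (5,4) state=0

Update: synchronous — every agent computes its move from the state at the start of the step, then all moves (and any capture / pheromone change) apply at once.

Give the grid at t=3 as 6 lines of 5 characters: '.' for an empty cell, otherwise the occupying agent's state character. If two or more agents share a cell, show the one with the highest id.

.1.1.
.0..1
0000.
000.0
0....
.1110

t=1: a0@(2,1):0 a1@(5,1):1 a2@(4,0):0 a3@(3,4):1 a4@(5,2):1 a5@(0,3):1 a6@(0,1):1 a7@(5,3):1 a8@(3,0):0 a9@(3,1):0 a10@(1,1):0 a11@(2,2):0 a12@(3,2):0 a13@(1,4):1 a14@(2,0):0 a15@(2,3):1 a16@(5,4):0
t=2: a0@(2,1):0 a1@(5,1):1 a2@(4,0):0 a3@(3,4):0 a4@(5,2):1 a5@(0,3):1 a6@(0,1):1 a7@(5,3):1 a8@(3,0):0 a9@(3,1):0 a10@(1,1):0 a11@(2,2):0 a12@(3,2):0 a13@(1,4):1 a14@(2,0):0 a15@(2,3):1 a16@(5,4):0
t=3: a0@(2,1):0 a1@(5,1):1 a2@(4,0):0 a3@(3,4):0 a4@(5,2):1 a5@(0,3):1 a6@(0,1):1 a7@(5,3):1 a8@(3,0):0 a9@(3,1):0 a10@(1,1):0 a11@(2,2):0 a12@(3,2):0 a13@(1,4):1 a14@(2,0):0 a15@(2,3):0 a16@(5,4):0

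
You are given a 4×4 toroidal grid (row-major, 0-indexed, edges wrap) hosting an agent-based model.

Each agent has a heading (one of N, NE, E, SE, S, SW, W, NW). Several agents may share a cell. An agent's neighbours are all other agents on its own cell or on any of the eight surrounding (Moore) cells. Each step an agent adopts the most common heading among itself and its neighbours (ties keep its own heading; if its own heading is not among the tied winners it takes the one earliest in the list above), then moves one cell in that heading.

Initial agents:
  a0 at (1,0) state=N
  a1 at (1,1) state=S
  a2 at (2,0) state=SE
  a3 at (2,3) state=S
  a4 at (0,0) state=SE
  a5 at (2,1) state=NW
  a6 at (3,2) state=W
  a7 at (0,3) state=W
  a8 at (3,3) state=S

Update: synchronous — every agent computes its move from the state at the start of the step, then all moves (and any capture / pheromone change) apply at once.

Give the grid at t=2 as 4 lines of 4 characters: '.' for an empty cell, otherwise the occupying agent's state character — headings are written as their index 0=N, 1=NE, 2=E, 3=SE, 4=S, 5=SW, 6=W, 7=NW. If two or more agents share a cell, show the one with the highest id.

46.4
...4
4...
6.33

t=1: a0@(2,1):SE a1@(2,2):SE a2@(3,0):S a3@(3,3):S a4@(1,0):S a5@(1,0):NW a6@(3,1):W a7@(0,2):W a8@(0,3):S
t=2: a0@(3,2):SE a1@(3,3):SE a2@(0,0):S a3@(0,3):S a4@(2,0):S a5@(2,0):S a6@(3,0):W a7@(0,1):W a8@(1,3):S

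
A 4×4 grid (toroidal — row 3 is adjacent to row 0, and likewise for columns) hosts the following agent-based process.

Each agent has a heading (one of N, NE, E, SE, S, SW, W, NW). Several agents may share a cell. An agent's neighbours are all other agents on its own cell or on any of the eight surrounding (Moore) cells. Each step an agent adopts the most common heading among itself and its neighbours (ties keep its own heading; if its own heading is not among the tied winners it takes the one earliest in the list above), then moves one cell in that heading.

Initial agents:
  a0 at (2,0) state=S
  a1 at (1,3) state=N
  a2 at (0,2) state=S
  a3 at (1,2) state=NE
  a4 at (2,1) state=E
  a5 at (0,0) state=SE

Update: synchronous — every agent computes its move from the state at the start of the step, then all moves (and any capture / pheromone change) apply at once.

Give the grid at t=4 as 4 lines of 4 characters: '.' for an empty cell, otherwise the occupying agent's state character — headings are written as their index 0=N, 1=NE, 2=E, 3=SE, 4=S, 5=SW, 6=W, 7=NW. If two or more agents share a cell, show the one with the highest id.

t=1: a0@(3,0):S a1@(2,3):S a2@(1,2):S a3@(0,3):NE a4@(2,2):E a5@(1,1):SE
t=2: a0@(0,0):S a1@(3,3):S a2@(2,2):S a3@(1,3):S a4@(3,2):S a5@(2,2):SE
t=3: a0@(1,0):S a1@(0,3):S a2@(3,2):S a3@(2,3):S a4@(0,2):S a5@(3,2):S
t=4: a0@(2,0):S a1@(1,3):S a2@(0,2):S a3@(3,3):S a4@(1,2):S a5@(0,2):S

..4.
..44
4...
...4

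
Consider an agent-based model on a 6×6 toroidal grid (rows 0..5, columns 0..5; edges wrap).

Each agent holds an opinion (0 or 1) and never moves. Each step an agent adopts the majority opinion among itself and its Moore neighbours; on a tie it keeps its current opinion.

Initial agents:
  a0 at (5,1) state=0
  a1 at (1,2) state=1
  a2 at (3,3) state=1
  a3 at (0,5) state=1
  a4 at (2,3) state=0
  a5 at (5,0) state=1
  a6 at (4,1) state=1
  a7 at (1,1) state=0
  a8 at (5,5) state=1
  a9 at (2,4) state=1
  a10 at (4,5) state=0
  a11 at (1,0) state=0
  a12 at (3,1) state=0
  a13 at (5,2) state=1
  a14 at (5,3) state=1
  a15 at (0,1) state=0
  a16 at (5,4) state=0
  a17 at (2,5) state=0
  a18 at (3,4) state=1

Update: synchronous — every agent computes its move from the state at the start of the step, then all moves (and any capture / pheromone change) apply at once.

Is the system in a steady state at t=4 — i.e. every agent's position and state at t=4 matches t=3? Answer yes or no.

t=1: a0@(5,1):1 a1@(1,2):0 a2@(3,3):1 a3@(0,5):1 a4@(2,3):1 a5@(5,0):1 a6@(4,1):1 a7@(1,1):0 a8@(5,5):1 a9@(2,4):1 a10@(4,5):1 a11@(1,0):0 a12@(3,1):0 a13@(5,2):1 a14@(5,3):1 a15@(0,1):0 a16@(5,4):1 a17@(2,5):0 a18@(3,4):1
t=2: (unchanged — steady state)

yes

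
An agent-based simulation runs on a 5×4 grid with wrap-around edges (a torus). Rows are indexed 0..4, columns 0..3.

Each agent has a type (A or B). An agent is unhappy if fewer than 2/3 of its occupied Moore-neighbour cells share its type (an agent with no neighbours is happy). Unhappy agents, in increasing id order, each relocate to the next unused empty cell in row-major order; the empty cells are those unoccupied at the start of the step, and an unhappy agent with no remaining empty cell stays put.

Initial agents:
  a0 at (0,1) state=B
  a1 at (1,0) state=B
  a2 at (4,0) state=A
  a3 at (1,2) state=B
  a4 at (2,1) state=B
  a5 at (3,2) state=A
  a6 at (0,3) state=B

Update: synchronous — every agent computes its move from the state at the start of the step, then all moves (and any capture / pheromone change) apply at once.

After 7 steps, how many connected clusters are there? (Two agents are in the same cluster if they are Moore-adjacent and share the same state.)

t=1: a0@(0,1):B a1@(1,0):B a2@(0,0):A a3@(1,2):B a4@(2,1):B a5@(0,2):A a6@(0,3):B
t=2: a0@(1,1):B a1@(1,0):B a2@(1,3):A a3@(1,2):B a4@(2,1):B a5@(2,0):A a6@(2,2):B
t=3: a0@(1,1):B a1@(0,0):B a2@(0,1):A a3@(1,2):B a4@(2,1):B a5@(0,2):A a6@(2,2):B
t=4: a0@(1,1):B a1@(0,3):B a2@(1,0):A a3@(1,3):B a4@(2,1):B a5@(2,0):A a6@(2,2):B
t=5: a0@(0,0):B a1@(0,1):B a2@(0,2):A a3@(1,2):B a4@(2,3):B a5@(3,0):A a6@(2,2):B
t=6: a0@(0,0):B a1@(0,1):B a2@(0,3):A a3@(1,2):B a4@(2,3):B a5@(1,0):A a6@(2,2):B
t=7: a0@(0,2):B a1@(0,1):B a2@(1,1):A a3@(1,2):B a4@(2,3):B a5@(1,3):A a6@(2,2):B

3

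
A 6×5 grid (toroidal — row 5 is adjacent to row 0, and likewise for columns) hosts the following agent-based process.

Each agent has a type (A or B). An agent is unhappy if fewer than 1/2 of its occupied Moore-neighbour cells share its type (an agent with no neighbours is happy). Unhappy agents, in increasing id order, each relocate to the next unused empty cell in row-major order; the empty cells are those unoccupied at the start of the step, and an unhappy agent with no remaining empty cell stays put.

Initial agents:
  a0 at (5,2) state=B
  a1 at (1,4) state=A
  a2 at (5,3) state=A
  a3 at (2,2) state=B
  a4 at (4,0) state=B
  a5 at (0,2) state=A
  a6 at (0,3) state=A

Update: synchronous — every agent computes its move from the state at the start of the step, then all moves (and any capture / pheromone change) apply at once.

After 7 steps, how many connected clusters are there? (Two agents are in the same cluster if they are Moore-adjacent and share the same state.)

t=1: a0@(0,0):B a1@(1,4):A a2@(5,3):A a3@(2,2):B a4@(4,0):B a5@(0,2):A a6@(0,3):A
t=2: a0@(0,1):B a1@(1,4):A a2@(5,3):A a3@(2,2):B a4@(4,0):B a5@(0,2):A a6@(0,3):A
t=3: a0@(0,0):B a1@(1,4):A a2@(5,3):A a3@(2,2):B a4@(4,0):B a5@(0,2):A a6@(0,3):A
t=4: a0@(0,1):B a1@(1,4):A a2@(5,3):A a3@(2,2):B a4@(4,0):B a5@(0,2):A a6@(0,3):A
t=5: a0@(0,0):B a1@(1,4):A a2@(5,3):A a3@(2,2):B a4@(4,0):B a5@(0,2):A a6@(0,3):A
t=6: a0@(0,1):B a1@(1,4):A a2@(5,3):A a3@(2,2):B a4@(4,0):B a5@(0,2):A a6@(0,3):A
t=7: a0@(0,0):B a1@(1,4):A a2@(5,3):A a3@(2,2):B a4@(4,0):B a5@(0,2):A a6@(0,3):A

4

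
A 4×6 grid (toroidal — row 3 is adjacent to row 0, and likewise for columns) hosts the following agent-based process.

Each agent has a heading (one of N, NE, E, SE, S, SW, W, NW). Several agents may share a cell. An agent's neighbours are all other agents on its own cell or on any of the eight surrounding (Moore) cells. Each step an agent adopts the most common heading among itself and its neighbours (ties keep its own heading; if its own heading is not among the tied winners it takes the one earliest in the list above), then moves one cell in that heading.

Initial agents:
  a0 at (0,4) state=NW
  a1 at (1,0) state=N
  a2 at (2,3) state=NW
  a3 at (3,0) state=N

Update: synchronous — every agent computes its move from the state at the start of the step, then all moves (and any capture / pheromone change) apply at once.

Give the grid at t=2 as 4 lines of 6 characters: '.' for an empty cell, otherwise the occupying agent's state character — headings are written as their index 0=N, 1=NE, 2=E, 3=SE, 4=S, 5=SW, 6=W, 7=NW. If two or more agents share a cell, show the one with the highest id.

.7....
0.....
..7...
0.....

t=1: a0@(3,3):NW a1@(0,0):N a2@(1,2):NW a3@(2,0):N
t=2: a0@(2,2):NW a1@(3,0):N a2@(0,1):NW a3@(1,0):N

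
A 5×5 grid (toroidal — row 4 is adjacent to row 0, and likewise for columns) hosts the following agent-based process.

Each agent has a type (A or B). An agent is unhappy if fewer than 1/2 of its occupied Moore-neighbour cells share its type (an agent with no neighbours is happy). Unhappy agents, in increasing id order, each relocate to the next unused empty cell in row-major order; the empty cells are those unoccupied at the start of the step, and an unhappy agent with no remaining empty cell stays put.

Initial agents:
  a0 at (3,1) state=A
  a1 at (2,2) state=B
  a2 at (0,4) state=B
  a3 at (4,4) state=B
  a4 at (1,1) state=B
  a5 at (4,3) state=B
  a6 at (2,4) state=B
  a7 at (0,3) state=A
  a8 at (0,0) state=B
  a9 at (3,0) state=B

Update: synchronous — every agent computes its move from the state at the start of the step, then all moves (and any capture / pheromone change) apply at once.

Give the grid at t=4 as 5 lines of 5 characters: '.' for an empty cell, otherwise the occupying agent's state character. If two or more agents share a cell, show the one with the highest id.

B..AB
AB...
..B.B
B....
...BB

t=1: a0@(0,1):A a1@(2,2):B a2@(0,4):B a3@(4,4):B a4@(1,1):B a5@(4,3):B a6@(2,4):B a7@(0,2):A a8@(0,0):B a9@(3,0):B
t=2: a0@(0,3):A a1@(2,2):B a2@(0,4):B a3@(4,4):B a4@(1,1):B a5@(4,3):B a6@(2,4):B a7@(1,0):A a8@(0,0):B a9@(3,0):B
t=3: a0@(0,1):A a1@(2,2):B a2@(0,4):B a3@(4,4):B a4@(1,1):B a5@(4,3):B a6@(2,4):B a7@(0,2):A a8@(0,0):B a9@(3,0):B
t=4: a0@(0,3):A a1@(2,2):B a2@(0,4):B a3@(4,4):B a4@(1,1):B a5@(4,3):B a6@(2,4):B a7@(1,0):A a8@(0,0):B a9@(3,0):B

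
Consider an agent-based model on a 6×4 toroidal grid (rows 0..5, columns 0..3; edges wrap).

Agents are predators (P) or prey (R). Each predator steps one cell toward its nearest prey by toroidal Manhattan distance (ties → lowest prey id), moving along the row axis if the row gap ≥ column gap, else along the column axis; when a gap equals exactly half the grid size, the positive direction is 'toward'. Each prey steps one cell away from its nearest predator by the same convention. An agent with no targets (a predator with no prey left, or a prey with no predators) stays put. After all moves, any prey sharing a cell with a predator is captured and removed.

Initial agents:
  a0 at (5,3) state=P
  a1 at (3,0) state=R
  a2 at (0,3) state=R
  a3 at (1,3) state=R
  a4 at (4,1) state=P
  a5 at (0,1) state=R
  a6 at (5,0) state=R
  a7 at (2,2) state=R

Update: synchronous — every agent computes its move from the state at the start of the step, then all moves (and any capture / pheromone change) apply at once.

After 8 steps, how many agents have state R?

6

t=1: a0@(0,3):P a1@(2,0):R a2@(1,3):R a3@(2,3):R a4@(3,1):P a5@(1,1):R a6@(5,1):R a7@(1,2):R
t=2: a0@(1,3):P a1@(1,0):R a2@(2,3):R a3@(3,3):R a4@(2,1):P a5@(0,1):R a6@(0,1):R a7@(2,2):R
t=3: a0@(1,0):P a1@(1,1):R a2@(3,3):R a3@(4,3):R a4@(2,2):P a5@(5,1):R a6@(5,1):R a7@(2,3):R
t=4: a0@(1,1):P a1@(1,2):R a2@(4,3):R a3@(5,3):R a4@(2,3):P a5@(4,1):R a6@(4,1):R a7@(2,0):R
t=5: a0@(1,2):P a1@(1,3):R a2@(5,3):R a3@(4,3):R a4@(2,0):P a5@(3,1):R a6@(3,1):R a7@(2,1):R
t=6: a0@(1,3):P a1@(1,0):R a2@(4,3):R a3@(5,3):R a4@(2,1):P a5@(4,1):R a6@(4,1):R a7@(2,2):R
t=7: a0@(1,0):P a1@(1,1):R a2@(3,3):R a3@(4,3):R a4@(2,2):P a5@(5,1):R a6@(5,1):R a7@(2,3):R
t=8: a0@(1,1):P a1@(1,2):R a2@(4,3):R a3@(5,3):R a4@(2,3):P a5@(4,1):R a6@(4,1):R a7@(2,0):R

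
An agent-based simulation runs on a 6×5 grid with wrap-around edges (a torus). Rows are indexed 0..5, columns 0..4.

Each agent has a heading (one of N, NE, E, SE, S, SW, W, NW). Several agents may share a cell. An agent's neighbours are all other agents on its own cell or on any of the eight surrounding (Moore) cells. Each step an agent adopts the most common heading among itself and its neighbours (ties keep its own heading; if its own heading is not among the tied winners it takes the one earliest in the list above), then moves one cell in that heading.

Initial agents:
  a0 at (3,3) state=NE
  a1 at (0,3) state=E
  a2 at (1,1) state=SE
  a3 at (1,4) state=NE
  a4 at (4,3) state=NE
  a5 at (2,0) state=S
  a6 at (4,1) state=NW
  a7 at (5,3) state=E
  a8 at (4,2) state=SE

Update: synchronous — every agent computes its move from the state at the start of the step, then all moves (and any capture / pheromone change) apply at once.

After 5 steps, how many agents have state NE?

8

t=1: a0@(2,4):NE a1@(0,4):E a2@(2,2):SE a3@(0,0):NE a4@(3,4):NE a5@(3,0):S a6@(3,0):NW a7@(5,4):E a8@(3,3):NE
t=2: a0@(1,0):NE a1@(0,0):E a2@(3,3):SE a3@(0,1):E a4@(2,0):NE a5@(2,1):NE a6@(2,1):NE a7@(5,0):E a8@(2,4):NE
t=3: a0@(0,1):NE a1@(0,1):E a2@(4,4):SE a3@(0,2):E a4@(1,1):NE a5@(1,2):NE a6@(1,2):NE a7@(5,1):E a8@(1,0):NE
t=4: a0@(5,2):NE a1@(5,2):NE a2@(5,0):SE a3@(5,3):NE a4@(0,2):NE a5@(0,3):NE a6@(0,3):NE a7@(5,2):E a8@(0,1):NE
t=5: a0@(4,3):NE a1@(4,3):NE a2@(0,1):SE a3@(4,4):NE a4@(5,3):NE a5@(5,4):NE a6@(5,4):NE a7@(4,3):NE a8@(5,2):NE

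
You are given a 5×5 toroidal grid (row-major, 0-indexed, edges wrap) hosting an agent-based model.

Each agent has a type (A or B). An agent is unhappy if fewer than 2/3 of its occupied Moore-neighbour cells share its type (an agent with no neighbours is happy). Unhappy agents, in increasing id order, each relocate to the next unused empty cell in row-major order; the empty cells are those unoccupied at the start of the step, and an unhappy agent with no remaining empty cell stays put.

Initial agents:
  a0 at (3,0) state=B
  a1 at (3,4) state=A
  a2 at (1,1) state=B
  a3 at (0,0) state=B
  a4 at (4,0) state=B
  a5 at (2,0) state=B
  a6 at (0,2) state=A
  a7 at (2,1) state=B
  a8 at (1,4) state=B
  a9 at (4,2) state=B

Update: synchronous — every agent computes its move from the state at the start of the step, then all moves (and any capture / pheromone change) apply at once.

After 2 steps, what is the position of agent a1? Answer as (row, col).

(0, 2)

t=1: a0@(3,0):B a1@(0,1):A a2@(1,1):B a3@(0,0):B a4@(4,0):B a5@(2,0):B a6@(0,3):A a7@(2,1):B a8@(1,4):B a9@(0,4):B
t=2: a0@(3,0):B a1@(0,2):A a2@(1,1):B a3@(0,0):B a4@(4,0):B a5@(2,0):B a6@(1,0):A a7@(2,1):B a8@(1,4):B a9@(0,4):B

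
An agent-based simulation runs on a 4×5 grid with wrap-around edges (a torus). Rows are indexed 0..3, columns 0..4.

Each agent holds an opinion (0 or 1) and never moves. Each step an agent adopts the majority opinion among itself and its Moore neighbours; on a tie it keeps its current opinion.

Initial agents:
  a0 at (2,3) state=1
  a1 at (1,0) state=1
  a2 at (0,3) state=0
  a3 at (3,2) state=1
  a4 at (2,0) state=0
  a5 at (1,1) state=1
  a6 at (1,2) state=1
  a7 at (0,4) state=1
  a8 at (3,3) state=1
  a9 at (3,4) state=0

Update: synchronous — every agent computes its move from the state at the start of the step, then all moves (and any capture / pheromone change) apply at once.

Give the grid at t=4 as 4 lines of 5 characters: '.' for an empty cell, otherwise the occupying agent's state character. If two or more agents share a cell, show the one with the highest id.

...11
111..
1..1.
..111

t=1: a0@(2,3):1 a1@(1,0):1 a2@(0,3):1 a3@(3,2):1 a4@(2,0):0 a5@(1,1):1 a6@(1,2):1 a7@(0,4):1 a8@(3,3):1 a9@(3,4):0
t=2: a0@(2,3):1 a1@(1,0):1 a2@(0,3):1 a3@(3,2):1 a4@(2,0):0 a5@(1,1):1 a6@(1,2):1 a7@(0,4):1 a8@(3,3):1 a9@(3,4):1
t=3: a0@(2,3):1 a1@(1,0):1 a2@(0,3):1 a3@(3,2):1 a4@(2,0):1 a5@(1,1):1 a6@(1,2):1 a7@(0,4):1 a8@(3,3):1 a9@(3,4):1
t=4: (unchanged — steady state)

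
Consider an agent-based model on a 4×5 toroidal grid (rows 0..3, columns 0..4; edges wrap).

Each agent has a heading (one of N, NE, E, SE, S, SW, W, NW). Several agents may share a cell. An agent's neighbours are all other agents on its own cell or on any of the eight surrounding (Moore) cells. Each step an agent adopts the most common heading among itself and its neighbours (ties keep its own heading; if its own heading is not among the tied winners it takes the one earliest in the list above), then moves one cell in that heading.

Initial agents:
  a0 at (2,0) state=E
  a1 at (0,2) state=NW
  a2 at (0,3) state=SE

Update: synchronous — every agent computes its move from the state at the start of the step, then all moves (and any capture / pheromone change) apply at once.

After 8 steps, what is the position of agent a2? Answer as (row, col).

(0, 1)

t=1: a0@(2,1):E a1@(3,1):NW a2@(1,4):SE
t=2: a0@(2,2):E a1@(2,0):NW a2@(2,0):SE
t=3: a0@(2,3):E a1@(1,4):NW a2@(3,1):SE
t=4: a0@(2,4):E a1@(0,3):NW a2@(0,2):SE
t=5: a0@(2,0):E a1@(3,2):NW a2@(1,3):SE
t=6: a0@(2,1):E a1@(2,1):NW a2@(2,4):SE
t=7: a0@(2,2):E a1@(1,0):NW a2@(3,0):SE
t=8: a0@(2,3):E a1@(0,4):NW a2@(0,1):SE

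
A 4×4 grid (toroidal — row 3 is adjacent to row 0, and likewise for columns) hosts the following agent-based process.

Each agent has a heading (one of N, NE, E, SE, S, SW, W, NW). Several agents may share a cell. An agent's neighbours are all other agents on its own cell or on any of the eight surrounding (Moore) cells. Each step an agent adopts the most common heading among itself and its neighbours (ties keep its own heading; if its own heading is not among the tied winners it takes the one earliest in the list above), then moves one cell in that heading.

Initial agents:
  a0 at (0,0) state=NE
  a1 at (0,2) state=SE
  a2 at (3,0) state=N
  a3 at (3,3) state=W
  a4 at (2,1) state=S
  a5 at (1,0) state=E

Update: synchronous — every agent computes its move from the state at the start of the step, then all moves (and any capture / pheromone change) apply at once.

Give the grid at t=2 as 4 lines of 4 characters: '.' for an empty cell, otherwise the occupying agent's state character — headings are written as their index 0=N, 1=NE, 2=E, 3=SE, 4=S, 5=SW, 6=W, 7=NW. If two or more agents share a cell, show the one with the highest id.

.4..
0.2.
3.1.
.6..

t=1: a0@(3,1):NE a1@(1,3):SE a2@(2,0):N a3@(3,2):W a4@(3,1):S a5@(1,1):E
t=2: a0@(2,2):NE a1@(2,0):SE a2@(1,0):N a3@(3,1):W a4@(0,1):S a5@(1,2):E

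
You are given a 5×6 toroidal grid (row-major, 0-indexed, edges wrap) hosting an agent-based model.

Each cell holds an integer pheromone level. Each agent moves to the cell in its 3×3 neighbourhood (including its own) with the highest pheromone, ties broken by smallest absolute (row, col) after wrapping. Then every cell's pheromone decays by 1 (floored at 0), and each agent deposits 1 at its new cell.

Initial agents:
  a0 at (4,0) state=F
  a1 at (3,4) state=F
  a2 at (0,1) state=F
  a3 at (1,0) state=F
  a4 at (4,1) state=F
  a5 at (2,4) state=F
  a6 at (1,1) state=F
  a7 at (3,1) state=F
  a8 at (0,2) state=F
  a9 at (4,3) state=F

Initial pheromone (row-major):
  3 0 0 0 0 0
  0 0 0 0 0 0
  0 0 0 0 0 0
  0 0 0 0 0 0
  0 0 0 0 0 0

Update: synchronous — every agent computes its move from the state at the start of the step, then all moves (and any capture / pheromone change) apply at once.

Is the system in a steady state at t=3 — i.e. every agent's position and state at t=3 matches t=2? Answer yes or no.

no

t=1: a0@(0,0) a1@(2,3) a2@(0,0) a3@(0,0) a4@(0,0) a5@(1,3) a6@(0,0) a7@(2,0) a8@(0,1) a9@(0,2) | pheromone: 7 1 1 0 0 0 / 0 0 0 1 0 0 / 1 0 0 1 0 0 / 0 0 0 0 0 0 / 0 0 0 0 0 0
t=2: a0@(0,0) a1@(1,3) a2@(0,0) a3@(0,0) a4@(0,0) a5@(0,2) a6@(0,0) a7@(2,0) a8@(0,0) a9@(0,1) | pheromone: 12 1 1 0 0 0 / 0 0 0 1 0 0 / 1 0 0 0 0 0 / 0 0 0 0 0 0 / 0 0 0 0 0 0
t=3: a0@(0,0) a1@(0,2) a2@(0,0) a3@(0,0) a4@(0,0) a5@(0,1) a6@(0,0) a7@(2,0) a8@(0,0) a9@(0,0) | pheromone: 18 1 1 0 0 0 / 0 0 0 0 0 0 / 1 0 0 0 0 0 / 0 0 0 0 0 0 / 0 0 0 0 0 0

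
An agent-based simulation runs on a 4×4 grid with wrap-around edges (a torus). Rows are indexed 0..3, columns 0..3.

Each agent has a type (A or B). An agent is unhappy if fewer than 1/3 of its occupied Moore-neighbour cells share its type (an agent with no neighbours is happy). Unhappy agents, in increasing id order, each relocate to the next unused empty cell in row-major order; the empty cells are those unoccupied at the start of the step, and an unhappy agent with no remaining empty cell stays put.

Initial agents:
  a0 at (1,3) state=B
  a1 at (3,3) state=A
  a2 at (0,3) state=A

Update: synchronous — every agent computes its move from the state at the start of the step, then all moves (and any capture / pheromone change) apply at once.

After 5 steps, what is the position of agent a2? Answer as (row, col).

t=1: a0@(0,0):B a1@(3,3):A a2@(0,3):A
t=2: a0@(0,1):B a1@(3,3):A a2@(0,3):A
t=3: (unchanged — steady state)

(0, 3)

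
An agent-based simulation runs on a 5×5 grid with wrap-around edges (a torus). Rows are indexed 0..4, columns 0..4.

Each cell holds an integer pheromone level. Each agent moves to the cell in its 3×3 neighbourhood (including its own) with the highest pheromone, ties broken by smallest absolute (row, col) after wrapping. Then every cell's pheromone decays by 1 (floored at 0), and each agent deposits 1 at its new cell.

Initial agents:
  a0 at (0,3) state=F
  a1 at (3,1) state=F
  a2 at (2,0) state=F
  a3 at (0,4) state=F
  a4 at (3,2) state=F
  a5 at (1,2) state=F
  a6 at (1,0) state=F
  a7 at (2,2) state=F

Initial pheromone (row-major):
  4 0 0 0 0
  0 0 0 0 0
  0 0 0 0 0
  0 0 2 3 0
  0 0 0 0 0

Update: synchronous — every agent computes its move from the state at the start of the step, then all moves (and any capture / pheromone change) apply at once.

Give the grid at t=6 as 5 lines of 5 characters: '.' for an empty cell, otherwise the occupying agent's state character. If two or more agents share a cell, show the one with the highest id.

t=1: a0@(0,2) a1@(3,2) a2@(1,0) a3@(0,0) a4@(3,3) a5@(0,1) a6@(0,0) a7@(3,3) | pheromone: 5 1 1 0 0 / 1 0 0 0 0 / 0 0 0 0 0 / 0 0 2 4 0 / 0 0 0 0 0
t=2: a0@(0,1) a1@(3,3) a2@(0,0) a3@(0,0) a4@(3,3) a5@(0,0) a6@(0,0) a7@(3,3) | pheromone: 8 1 0 0 0 / 0 0 0 0 0 / 0 0 0 0 0 / 0 0 1 6 0 / 0 0 0 0 0
t=3: a0@(0,0) a1@(3,3) a2@(0,0) a3@(0,0) a4@(3,3) a5@(0,0) a6@(0,0) a7@(3,3) | pheromone: 12 0 0 0 0 / 0 0 0 0 0 / 0 0 0 0 0 / 0 0 0 8 0 / 0 0 0 0 0
t=4: a0@(0,0) a1@(3,3) a2@(0,0) a3@(0,0) a4@(3,3) a5@(0,0) a6@(0,0) a7@(3,3) | pheromone: 16 0 0 0 0 / 0 0 0 0 0 / 0 0 0 0 0 / 0 0 0 10 0 / 0 0 0 0 0
t=5: a0@(0,0) a1@(3,3) a2@(0,0) a3@(0,0) a4@(3,3) a5@(0,0) a6@(0,0) a7@(3,3) | pheromone: 20 0 0 0 0 / 0 0 0 0 0 / 0 0 0 0 0 / 0 0 0 12 0 / 0 0 0 0 0
t=6: a0@(0,0) a1@(3,3) a2@(0,0) a3@(0,0) a4@(3,3) a5@(0,0) a6@(0,0) a7@(3,3) | pheromone: 24 0 0 0 0 / 0 0 0 0 0 / 0 0 0 0 0 / 0 0 0 14 0 / 0 0 0 0 0

F....
.....
.....
...F.
.....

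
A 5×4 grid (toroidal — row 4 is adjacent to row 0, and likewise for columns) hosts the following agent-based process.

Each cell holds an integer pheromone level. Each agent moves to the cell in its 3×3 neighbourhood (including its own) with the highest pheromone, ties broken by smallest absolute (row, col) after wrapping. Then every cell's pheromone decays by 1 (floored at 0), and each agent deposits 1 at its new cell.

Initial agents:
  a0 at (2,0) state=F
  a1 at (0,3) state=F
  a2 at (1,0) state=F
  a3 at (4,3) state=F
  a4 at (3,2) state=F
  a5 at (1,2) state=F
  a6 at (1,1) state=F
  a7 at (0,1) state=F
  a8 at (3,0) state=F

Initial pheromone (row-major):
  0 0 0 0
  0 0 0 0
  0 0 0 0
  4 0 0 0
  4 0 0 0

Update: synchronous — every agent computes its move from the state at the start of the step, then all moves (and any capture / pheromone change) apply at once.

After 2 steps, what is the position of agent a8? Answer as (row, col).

(3, 0)

t=1: a0@(3,0) a1@(4,0) a2@(0,0) a3@(3,0) a4@(2,1) a5@(0,1) a6@(0,0) a7@(4,0) a8@(3,0) | pheromone: 2 1 0 0 / 0 0 0 0 / 0 1 0 0 / 6 0 0 0 / 5 0 0 0
t=2: a0@(3,0) a1@(3,0) a2@(4,0) a3@(3,0) a4@(3,0) a5@(4,0) a6@(4,0) a7@(3,0) a8@(3,0) | pheromone: 1 0 0 0 / 0 0 0 0 / 0 0 0 0 / 11 0 0 0 / 7 0 0 0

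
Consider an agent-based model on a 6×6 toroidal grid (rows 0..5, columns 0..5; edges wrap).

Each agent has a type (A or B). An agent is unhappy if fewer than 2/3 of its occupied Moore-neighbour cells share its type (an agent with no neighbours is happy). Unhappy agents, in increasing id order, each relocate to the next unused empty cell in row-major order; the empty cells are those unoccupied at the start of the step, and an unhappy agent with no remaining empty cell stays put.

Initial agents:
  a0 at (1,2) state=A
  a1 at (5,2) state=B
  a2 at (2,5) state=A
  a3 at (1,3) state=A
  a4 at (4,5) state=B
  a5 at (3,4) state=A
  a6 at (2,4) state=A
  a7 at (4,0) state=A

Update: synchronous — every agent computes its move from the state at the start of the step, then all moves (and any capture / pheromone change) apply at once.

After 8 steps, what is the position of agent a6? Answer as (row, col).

t=1: a0@(1,2):A a1@(5,2):B a2@(2,5):A a3@(1,3):A a4@(0,0):B a5@(3,4):A a6@(2,4):A a7@(0,1):A
t=2: a0@(1,2):A a1@(0,2):B a2@(2,5):A a3@(1,3):A a4@(0,3):B a5@(3,4):A a6@(2,4):A a7@(0,4):A
t=3: a0@(0,0):A a1@(0,1):B a2@(2,5):A a3@(0,5):A a4@(1,0):B a5@(3,4):A a6@(2,4):A a7@(1,1):A
t=4: a0@(0,2):A a1@(0,3):B a2@(2,5):A a3@(0,4):A a4@(1,2):B a5@(3,4):A a6@(2,4):A a7@(1,3):A
t=5: a0@(0,0):A a1@(0,1):B a2@(2,5):A a3@(0,5):A a4@(1,0):B a5@(3,4):A a6@(2,4):A a7@(1,1):A
t=6: a0@(0,2):A a1@(0,3):B a2@(2,5):A a3@(0,4):A a4@(1,2):B a5@(3,4):A a6@(2,4):A a7@(1,3):A
t=7: a0@(0,0):A a1@(0,1):B a2@(2,5):A a3@(0,5):A a4@(1,0):B a5@(3,4):A a6@(2,4):A a7@(1,1):A
t=8: a0@(0,2):A a1@(0,3):B a2@(2,5):A a3@(0,4):A a4@(1,2):B a5@(3,4):A a6@(2,4):A a7@(1,3):A

(2, 4)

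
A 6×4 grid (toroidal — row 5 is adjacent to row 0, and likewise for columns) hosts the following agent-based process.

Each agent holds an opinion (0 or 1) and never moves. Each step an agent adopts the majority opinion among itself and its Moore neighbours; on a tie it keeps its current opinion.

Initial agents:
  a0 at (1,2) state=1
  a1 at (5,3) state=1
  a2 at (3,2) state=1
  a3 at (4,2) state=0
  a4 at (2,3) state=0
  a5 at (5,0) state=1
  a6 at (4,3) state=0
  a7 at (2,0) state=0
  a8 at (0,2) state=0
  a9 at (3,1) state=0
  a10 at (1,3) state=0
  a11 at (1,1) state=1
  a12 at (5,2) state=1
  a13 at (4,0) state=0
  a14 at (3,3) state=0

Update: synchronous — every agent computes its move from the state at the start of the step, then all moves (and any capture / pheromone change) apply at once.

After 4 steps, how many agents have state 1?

t=1: a0@(1,2):0 a1@(5,3):0 a2@(3,2):0 a3@(4,2):0 a4@(2,3):0 a5@(5,0):1 a6@(4,3):0 a7@(2,0):0 a8@(0,2):1 a9@(3,1):0 a10@(1,3):0 a11@(1,1):1 a12@(5,2):0 a13@(4,0):0 a14@(3,3):0
t=2: a0@(1,2):0 a1@(5,3):0 a2@(3,2):0 a3@(4,2):0 a4@(2,3):0 a5@(5,0):0 a6@(4,3):0 a7@(2,0):0 a8@(0,2):0 a9@(3,1):0 a10@(1,3):0 a11@(1,1):1 a12@(5,2):0 a13@(4,0):0 a14@(3,3):0
t=3: a0@(1,2):0 a1@(5,3):0 a2@(3,2):0 a3@(4,2):0 a4@(2,3):0 a5@(5,0):0 a6@(4,3):0 a7@(2,0):0 a8@(0,2):0 a9@(3,1):0 a10@(1,3):0 a11@(1,1):0 a12@(5,2):0 a13@(4,0):0 a14@(3,3):0
t=4: (unchanged — steady state)

0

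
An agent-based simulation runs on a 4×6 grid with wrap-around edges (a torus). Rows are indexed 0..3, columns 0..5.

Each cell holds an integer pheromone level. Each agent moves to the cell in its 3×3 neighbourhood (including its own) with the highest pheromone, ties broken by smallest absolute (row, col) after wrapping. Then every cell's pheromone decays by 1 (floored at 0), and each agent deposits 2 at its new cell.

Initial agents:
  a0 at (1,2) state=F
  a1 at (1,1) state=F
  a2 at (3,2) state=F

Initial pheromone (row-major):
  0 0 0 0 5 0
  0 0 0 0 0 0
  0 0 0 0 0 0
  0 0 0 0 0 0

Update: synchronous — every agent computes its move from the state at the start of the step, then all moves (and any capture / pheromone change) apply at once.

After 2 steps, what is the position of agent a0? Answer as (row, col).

t=1: a0@(0,1) a1@(0,0) a2@(0,1) | pheromone: 2 4 0 0 4 0 / 0 0 0 0 0 0 / 0 0 0 0 0 0 / 0 0 0 0 0 0
t=2: a0@(0,1) a1@(0,1) a2@(0,1) | pheromone: 1 9 0 0 3 0 / 0 0 0 0 0 0 / 0 0 0 0 0 0 / 0 0 0 0 0 0

(0, 1)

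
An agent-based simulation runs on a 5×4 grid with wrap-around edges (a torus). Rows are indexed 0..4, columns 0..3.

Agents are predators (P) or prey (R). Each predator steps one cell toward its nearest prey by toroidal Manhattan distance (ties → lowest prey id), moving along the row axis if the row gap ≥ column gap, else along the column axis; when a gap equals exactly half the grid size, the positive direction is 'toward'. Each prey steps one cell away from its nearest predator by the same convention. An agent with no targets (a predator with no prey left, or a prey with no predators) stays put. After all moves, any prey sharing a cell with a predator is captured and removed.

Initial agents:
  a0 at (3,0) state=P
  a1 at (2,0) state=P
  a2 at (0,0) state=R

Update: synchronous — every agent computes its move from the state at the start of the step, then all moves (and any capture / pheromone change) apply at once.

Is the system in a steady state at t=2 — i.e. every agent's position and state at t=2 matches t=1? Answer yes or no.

yes

t=1: a0@(4,0):P a1@(1,0):P
t=2: (unchanged — steady state)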